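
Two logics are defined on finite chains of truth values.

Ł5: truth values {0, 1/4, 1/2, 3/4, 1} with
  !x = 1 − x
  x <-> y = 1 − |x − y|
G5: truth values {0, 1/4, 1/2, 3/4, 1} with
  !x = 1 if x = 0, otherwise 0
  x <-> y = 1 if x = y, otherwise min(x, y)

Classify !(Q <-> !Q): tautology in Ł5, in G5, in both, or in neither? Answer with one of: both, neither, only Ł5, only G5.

In Ł5: at Q = 1/4 the value is 1/2 — not a tautology.
In G5: every assignment gives 1 — tautology.

only G5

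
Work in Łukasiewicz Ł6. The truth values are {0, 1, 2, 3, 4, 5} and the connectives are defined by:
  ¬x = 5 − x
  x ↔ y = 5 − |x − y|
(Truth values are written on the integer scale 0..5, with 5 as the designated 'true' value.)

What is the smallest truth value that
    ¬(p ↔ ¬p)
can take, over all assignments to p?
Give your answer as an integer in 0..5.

1

Take p = 2:
¬p = ¬2 = 3
p ↔ ¬p = 2 ↔ 3 = 4
¬(p ↔ ¬p) = ¬4 = 1
No assignment yields a value below 1, so this is the minimum.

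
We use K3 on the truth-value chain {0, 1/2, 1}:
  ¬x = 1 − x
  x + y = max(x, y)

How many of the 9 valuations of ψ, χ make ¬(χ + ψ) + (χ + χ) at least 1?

ψ = 0, χ = 0 ↦ 1  ≥
ψ = 0, χ = 1/2 ↦ 1/2  <
ψ = 0, χ = 1 ↦ 1  ≥
ψ = 1/2, χ = 0 ↦ 1/2  <
ψ = 1/2, χ = 1/2 ↦ 1/2  <
ψ = 1/2, χ = 1 ↦ 1  ≥
ψ = 1, χ = 0 ↦ 0  <
ψ = 1, χ = 1/2 ↦ 1/2  <
ψ = 1, χ = 1 ↦ 1  ≥
So 4 of the 9 assignments meet the threshold.

4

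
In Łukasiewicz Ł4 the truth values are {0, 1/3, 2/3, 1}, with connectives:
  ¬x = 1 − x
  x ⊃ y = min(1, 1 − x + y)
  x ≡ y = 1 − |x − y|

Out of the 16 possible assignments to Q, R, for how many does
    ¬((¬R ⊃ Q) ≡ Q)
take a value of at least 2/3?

4

Q = 0, R = 0 ↦ 0  <
Q = 0, R = 1/3 ↦ 1/3  <
Q = 0, R = 2/3 ↦ 2/3  ≥
Q = 0, R = 1 ↦ 1  ≥
Q = 1/3, R = 0 ↦ 0  <
Q = 1/3, R = 1/3 ↦ 1/3  <
Q = 1/3, R = 2/3 ↦ 2/3  ≥
Q = 1/3, R = 1 ↦ 2/3  ≥
Q = 2/3, R = 0 ↦ 0  <
Q = 2/3, R = 1/3 ↦ 1/3  <
Q = 2/3, R = 2/3 ↦ 1/3  <
Q = 2/3, R = 1 ↦ 1/3  <
Q = 1, R = 0 ↦ 0  <
Q = 1, R = 1/3 ↦ 0  <
Q = 1, R = 2/3 ↦ 0  <
Q = 1, R = 1 ↦ 0  <
So 4 of the 16 assignments meet the threshold.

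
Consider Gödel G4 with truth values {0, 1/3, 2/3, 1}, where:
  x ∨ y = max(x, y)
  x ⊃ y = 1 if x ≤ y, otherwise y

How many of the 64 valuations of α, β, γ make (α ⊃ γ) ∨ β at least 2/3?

54

value 1: 46 assignments (counts)
value 2/3: 8 assignments (counts)
value 1/3: 7 assignments
value 0: 3 assignments
So 54 of the 64 assignments meet the threshold.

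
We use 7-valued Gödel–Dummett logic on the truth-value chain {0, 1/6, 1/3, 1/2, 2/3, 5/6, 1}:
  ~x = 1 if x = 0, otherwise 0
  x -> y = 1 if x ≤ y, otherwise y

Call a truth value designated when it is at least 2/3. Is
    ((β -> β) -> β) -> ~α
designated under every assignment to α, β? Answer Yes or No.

Counterexample: take α = 1/6, β = 1/6.
β -> β = 1/6 -> 1/6 = 1
(β -> β) -> β = 1 -> 1/6 = 1/6
~α = ~1/6 = 0
((β -> β) -> β) -> ~α = 1/6 -> 0 = 0
This gives 0, which is below 2/3.

No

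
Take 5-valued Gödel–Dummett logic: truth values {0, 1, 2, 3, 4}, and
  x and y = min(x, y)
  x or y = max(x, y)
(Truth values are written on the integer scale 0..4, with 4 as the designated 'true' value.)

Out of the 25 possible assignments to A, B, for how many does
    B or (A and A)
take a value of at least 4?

9

value 4: 9 assignments (counts)
value 3: 7 assignments
value 2: 5 assignments
value 1: 3 assignments
value 0: 1 assignment
So 9 of the 25 assignments meet the threshold.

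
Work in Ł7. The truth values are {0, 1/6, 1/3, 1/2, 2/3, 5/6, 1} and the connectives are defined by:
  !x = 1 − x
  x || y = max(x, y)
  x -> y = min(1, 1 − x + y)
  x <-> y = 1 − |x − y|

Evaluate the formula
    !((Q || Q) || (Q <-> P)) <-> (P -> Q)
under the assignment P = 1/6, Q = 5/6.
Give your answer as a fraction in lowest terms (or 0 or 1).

Q || Q = 5/6 || 5/6 = 5/6
Q <-> P = 5/6 <-> 1/6 = 1/3
(Q || Q) || (Q <-> P) = 5/6 || 1/3 = 5/6
!((Q || Q) || (Q <-> P)) = !5/6 = 1/6
P -> Q = 1/6 -> 5/6 = 1
!((Q || Q) || (Q <-> P)) <-> (P -> Q) = 1/6 <-> 1 = 1/6

1/6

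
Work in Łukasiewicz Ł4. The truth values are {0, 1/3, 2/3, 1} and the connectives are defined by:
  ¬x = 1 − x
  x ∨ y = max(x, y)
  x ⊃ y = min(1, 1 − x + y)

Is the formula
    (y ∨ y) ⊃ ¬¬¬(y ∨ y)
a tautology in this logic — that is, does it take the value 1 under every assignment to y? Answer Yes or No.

Counterexample: take y = 2/3.
y ∨ y = 2/3 ∨ 2/3 = 2/3
y ∨ y = 2/3 ∨ 2/3 = 2/3
¬(y ∨ y) = ¬2/3 = 1/3
¬¬(y ∨ y) = ¬1/3 = 2/3
¬¬¬(y ∨ y) = ¬2/3 = 1/3
(y ∨ y) ⊃ ¬¬¬(y ∨ y) = 2/3 ⊃ 1/3 = 2/3
This gives 2/3 ≠ 1.

No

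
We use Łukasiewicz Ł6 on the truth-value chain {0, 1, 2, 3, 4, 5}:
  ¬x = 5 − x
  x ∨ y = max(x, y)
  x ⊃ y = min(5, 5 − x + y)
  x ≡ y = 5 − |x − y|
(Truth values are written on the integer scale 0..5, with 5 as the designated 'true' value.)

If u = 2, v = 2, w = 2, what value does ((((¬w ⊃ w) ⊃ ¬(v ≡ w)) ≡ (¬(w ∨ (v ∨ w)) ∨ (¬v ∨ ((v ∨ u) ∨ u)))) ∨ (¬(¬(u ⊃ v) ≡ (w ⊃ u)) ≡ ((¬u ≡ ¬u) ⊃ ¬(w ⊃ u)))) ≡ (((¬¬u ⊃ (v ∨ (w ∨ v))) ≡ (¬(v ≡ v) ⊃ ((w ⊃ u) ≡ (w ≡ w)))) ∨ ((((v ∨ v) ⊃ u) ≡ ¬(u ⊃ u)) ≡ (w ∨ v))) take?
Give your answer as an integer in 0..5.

¬w = ¬2 = 3
¬w ⊃ w = 3 ⊃ 2 = 4
v ≡ w = 2 ≡ 2 = 5
¬(v ≡ w) = ¬5 = 0
(¬w ⊃ w) ⊃ ¬(v ≡ w) = 4 ⊃ 0 = 1
v ∨ w = 2 ∨ 2 = 2
w ∨ (v ∨ w) = 2 ∨ 2 = 2
¬(w ∨ (v ∨ w)) = ¬2 = 3
¬v = ¬2 = 3
v ∨ u = 2 ∨ 2 = 2
(v ∨ u) ∨ u = 2 ∨ 2 = 2
¬v ∨ ((v ∨ u) ∨ u) = 3 ∨ 2 = 3
¬(w ∨ (v ∨ w)) ∨ (¬v ∨ ((v ∨ u) ∨ u)) = 3 ∨ 3 = 3
((¬w ⊃ w) ⊃ ¬(v ≡ w)) ≡ (¬(w ∨ (v ∨ w)) ∨ (¬v ∨ ((v ∨ u) ∨ u))) = 1 ≡ 3 = 3
u ⊃ v = 2 ⊃ 2 = 5
¬(u ⊃ v) = ¬5 = 0
w ⊃ u = 2 ⊃ 2 = 5
¬(u ⊃ v) ≡ (w ⊃ u) = 0 ≡ 5 = 0
¬(¬(u ⊃ v) ≡ (w ⊃ u)) = ¬0 = 5
¬u = ¬2 = 3
¬u = ¬2 = 3
¬u ≡ ¬u = 3 ≡ 3 = 5
w ⊃ u = 2 ⊃ 2 = 5
¬(w ⊃ u) = ¬5 = 0
(¬u ≡ ¬u) ⊃ ¬(w ⊃ u) = 5 ⊃ 0 = 0
¬(¬(u ⊃ v) ≡ (w ⊃ u)) ≡ ((¬u ≡ ¬u) ⊃ ¬(w ⊃ u)) = 5 ≡ 0 = 0
(((¬w ⊃ w) ⊃ ¬(v ≡ w)) ≡ (¬(w ∨ (v ∨ w)) ∨ (¬v ∨ ((v ∨ u) ∨ u)))) ∨ (¬(¬(u ⊃ v) ≡ (w ⊃ u)) ≡ ((¬u ≡ ¬u) ⊃ ¬(w ⊃ u))) = 3 ∨ 0 = 3
¬u = ¬2 = 3
¬¬u = ¬3 = 2
w ∨ v = 2 ∨ 2 = 2
v ∨ (w ∨ v) = 2 ∨ 2 = 2
¬¬u ⊃ (v ∨ (w ∨ v)) = 2 ⊃ 2 = 5
v ≡ v = 2 ≡ 2 = 5
¬(v ≡ v) = ¬5 = 0
w ⊃ u = 2 ⊃ 2 = 5
w ≡ w = 2 ≡ 2 = 5
(w ⊃ u) ≡ (w ≡ w) = 5 ≡ 5 = 5
¬(v ≡ v) ⊃ ((w ⊃ u) ≡ (w ≡ w)) = 0 ⊃ 5 = 5
(¬¬u ⊃ (v ∨ (w ∨ v))) ≡ (¬(v ≡ v) ⊃ ((w ⊃ u) ≡ (w ≡ w))) = 5 ≡ 5 = 5
v ∨ v = 2 ∨ 2 = 2
(v ∨ v) ⊃ u = 2 ⊃ 2 = 5
u ⊃ u = 2 ⊃ 2 = 5
¬(u ⊃ u) = ¬5 = 0
((v ∨ v) ⊃ u) ≡ ¬(u ⊃ u) = 5 ≡ 0 = 0
w ∨ v = 2 ∨ 2 = 2
(((v ∨ v) ⊃ u) ≡ ¬(u ⊃ u)) ≡ (w ∨ v) = 0 ≡ 2 = 3
((¬¬u ⊃ (v ∨ (w ∨ v))) ≡ (¬(v ≡ v) ⊃ ((w ⊃ u) ≡ (w ≡ w)))) ∨ ((((v ∨ v) ⊃ u) ≡ ¬(u ⊃ u)) ≡ (w ∨ v)) = 5 ∨ 3 = 5
((((¬w ⊃ w) ⊃ ¬(v ≡ w)) ≡ (¬(w ∨ (v ∨ w)) ∨ (¬v ∨ ((v ∨ u) ∨ u)))) ∨ (¬(¬(u ⊃ v) ≡ (w ⊃ u)) ≡ ((¬u ≡ ¬u) ⊃ ¬(w ⊃ u)))) ≡ (((¬¬u ⊃ (v ∨ (w ∨ v))) ≡ (¬(v ≡ v) ⊃ ((w ⊃ u) ≡ (w ≡ w)))) ∨ ((((v ∨ v) ⊃ u) ≡ ¬(u ⊃ u)) ≡ (w ∨ v))) = 3 ≡ 5 = 3

3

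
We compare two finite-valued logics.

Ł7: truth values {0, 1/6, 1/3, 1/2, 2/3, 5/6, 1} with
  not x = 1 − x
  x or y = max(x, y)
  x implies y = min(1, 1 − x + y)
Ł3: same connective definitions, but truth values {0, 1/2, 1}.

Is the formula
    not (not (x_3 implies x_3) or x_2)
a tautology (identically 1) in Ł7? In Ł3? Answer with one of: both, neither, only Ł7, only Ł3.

In Ł7: at x_2 = 1/6, x_3 = 0 the value is 5/6 — not a tautology.
In Ł3: at x_2 = 1/2, x_3 = 0 the value is 1/2 — not a tautology.

neither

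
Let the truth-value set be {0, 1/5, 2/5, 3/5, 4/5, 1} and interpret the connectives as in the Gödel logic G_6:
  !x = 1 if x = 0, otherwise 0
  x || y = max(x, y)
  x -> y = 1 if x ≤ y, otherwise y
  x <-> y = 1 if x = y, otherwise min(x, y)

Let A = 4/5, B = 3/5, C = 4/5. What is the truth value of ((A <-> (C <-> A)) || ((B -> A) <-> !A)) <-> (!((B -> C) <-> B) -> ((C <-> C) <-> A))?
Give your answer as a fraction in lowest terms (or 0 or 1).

C <-> A = 4/5 <-> 4/5 = 1
A <-> (C <-> A) = 4/5 <-> 1 = 4/5
B -> A = 3/5 -> 4/5 = 1
!A = !4/5 = 0
(B -> A) <-> !A = 1 <-> 0 = 0
(A <-> (C <-> A)) || ((B -> A) <-> !A) = 4/5 || 0 = 4/5
B -> C = 3/5 -> 4/5 = 1
(B -> C) <-> B = 1 <-> 3/5 = 3/5
!((B -> C) <-> B) = !3/5 = 0
C <-> C = 4/5 <-> 4/5 = 1
(C <-> C) <-> A = 1 <-> 4/5 = 4/5
!((B -> C) <-> B) -> ((C <-> C) <-> A) = 0 -> 4/5 = 1
((A <-> (C <-> A)) || ((B -> A) <-> !A)) <-> (!((B -> C) <-> B) -> ((C <-> C) <-> A)) = 4/5 <-> 1 = 4/5

4/5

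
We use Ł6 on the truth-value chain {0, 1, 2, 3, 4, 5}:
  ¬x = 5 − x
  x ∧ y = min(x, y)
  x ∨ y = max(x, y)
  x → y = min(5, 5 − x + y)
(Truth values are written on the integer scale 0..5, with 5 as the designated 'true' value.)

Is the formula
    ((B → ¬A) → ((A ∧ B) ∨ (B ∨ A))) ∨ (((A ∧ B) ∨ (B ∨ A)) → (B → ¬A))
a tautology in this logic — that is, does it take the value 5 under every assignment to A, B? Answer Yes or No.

At A = 4, B = 1, for instance:
¬A = ¬4 = 1
B → ¬A = 1 → 1 = 5
A ∧ B = 4 ∧ 1 = 1
B ∨ A = 1 ∨ 4 = 4
(A ∧ B) ∨ (B ∨ A) = 1 ∨ 4 = 4
(B → ¬A) → ((A ∧ B) ∨ (B ∨ A)) = 5 → 4 = 4
((A ∧ B) ∨ (B ∨ A)) → (B → ¬A) = 4 → 5 = 5
((B → ¬A) → ((A ∧ B) ∨ (B ∨ A))) ∨ (((A ∧ B) ∨ (B ∨ A)) → (B → ¬A)) = 4 ∨ 5 = 5
and checking the remaining 35 assignments likewise gives ≥ 5 in every case.

Yes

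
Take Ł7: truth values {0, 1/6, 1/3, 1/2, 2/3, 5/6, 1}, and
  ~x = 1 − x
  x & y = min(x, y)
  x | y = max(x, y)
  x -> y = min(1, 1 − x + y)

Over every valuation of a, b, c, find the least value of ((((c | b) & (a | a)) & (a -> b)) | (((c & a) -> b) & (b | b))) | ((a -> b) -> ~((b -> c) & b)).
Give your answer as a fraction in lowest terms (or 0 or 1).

Take a = 0, b = 1/2, c = 0:
c | b = 0 | 1/2 = 1/2
a | a = 0 | 0 = 0
(c | b) & (a | a) = 1/2 & 0 = 0
a -> b = 0 -> 1/2 = 1
((c | b) & (a | a)) & (a -> b) = 0 & 1 = 0
c & a = 0 & 0 = 0
(c & a) -> b = 0 -> 1/2 = 1
b | b = 1/2 | 1/2 = 1/2
((c & a) -> b) & (b | b) = 1 & 1/2 = 1/2
(((c | b) & (a | a)) & (a -> b)) | (((c & a) -> b) & (b | b)) = 0 | 1/2 = 1/2
a -> b = 0 -> 1/2 = 1
b -> c = 1/2 -> 0 = 1/2
(b -> c) & b = 1/2 & 1/2 = 1/2
~((b -> c) & b) = ~1/2 = 1/2
(a -> b) -> ~((b -> c) & b) = 1 -> 1/2 = 1/2
((((c | b) & (a | a)) & (a -> b)) | (((c & a) -> b) & (b | b))) | ((a -> b) -> ~((b -> c) & b)) = 1/2 | 1/2 = 1/2
No assignment yields a value below 1/2, so this is the minimum.

1/2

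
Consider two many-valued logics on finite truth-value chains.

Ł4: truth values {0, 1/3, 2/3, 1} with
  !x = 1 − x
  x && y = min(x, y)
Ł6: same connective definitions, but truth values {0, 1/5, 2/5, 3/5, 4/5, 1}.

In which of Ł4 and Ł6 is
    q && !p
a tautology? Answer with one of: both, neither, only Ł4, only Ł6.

neither

In Ł4: at p = 0, q = 0 the value is 0 — not a tautology.
In Ł6: at p = 0, q = 0 the value is 0 — not a tautology.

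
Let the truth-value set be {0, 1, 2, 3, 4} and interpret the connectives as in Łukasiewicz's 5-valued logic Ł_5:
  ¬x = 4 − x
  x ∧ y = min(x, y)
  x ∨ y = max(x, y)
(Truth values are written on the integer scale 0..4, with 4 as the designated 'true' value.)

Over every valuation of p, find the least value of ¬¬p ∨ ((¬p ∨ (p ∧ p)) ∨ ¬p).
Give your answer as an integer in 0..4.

2

Take p = 2:
¬p = ¬2 = 2
¬¬p = ¬2 = 2
¬p = ¬2 = 2
p ∧ p = 2 ∧ 2 = 2
¬p ∨ (p ∧ p) = 2 ∨ 2 = 2
¬p = ¬2 = 2
(¬p ∨ (p ∧ p)) ∨ ¬p = 2 ∨ 2 = 2
¬¬p ∨ ((¬p ∨ (p ∧ p)) ∨ ¬p) = 2 ∨ 2 = 2
No assignment yields a value below 2, so this is the minimum.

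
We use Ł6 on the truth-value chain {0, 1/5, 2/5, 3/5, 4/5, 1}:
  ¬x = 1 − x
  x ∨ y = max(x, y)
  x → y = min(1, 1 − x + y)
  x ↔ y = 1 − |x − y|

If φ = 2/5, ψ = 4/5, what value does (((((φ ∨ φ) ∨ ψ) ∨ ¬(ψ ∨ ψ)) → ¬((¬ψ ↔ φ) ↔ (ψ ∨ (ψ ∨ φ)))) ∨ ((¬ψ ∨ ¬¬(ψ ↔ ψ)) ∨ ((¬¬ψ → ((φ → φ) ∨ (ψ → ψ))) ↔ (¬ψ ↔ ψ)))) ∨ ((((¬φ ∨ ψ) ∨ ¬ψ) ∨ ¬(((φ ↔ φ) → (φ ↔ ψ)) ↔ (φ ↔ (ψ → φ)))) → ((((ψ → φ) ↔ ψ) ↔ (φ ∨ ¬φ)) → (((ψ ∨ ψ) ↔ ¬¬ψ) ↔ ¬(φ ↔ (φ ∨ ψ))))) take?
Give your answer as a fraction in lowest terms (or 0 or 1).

1

φ ∨ φ = 2/5 ∨ 2/5 = 2/5
(φ ∨ φ) ∨ ψ = 2/5 ∨ 4/5 = 4/5
ψ ∨ ψ = 4/5 ∨ 4/5 = 4/5
¬(ψ ∨ ψ) = ¬4/5 = 1/5
((φ ∨ φ) ∨ ψ) ∨ ¬(ψ ∨ ψ) = 4/5 ∨ 1/5 = 4/5
¬ψ = ¬4/5 = 1/5
¬ψ ↔ φ = 1/5 ↔ 2/5 = 4/5
ψ ∨ φ = 4/5 ∨ 2/5 = 4/5
ψ ∨ (ψ ∨ φ) = 4/5 ∨ 4/5 = 4/5
(¬ψ ↔ φ) ↔ (ψ ∨ (ψ ∨ φ)) = 4/5 ↔ 4/5 = 1
¬((¬ψ ↔ φ) ↔ (ψ ∨ (ψ ∨ φ))) = ¬1 = 0
(((φ ∨ φ) ∨ ψ) ∨ ¬(ψ ∨ ψ)) → ¬((¬ψ ↔ φ) ↔ (ψ ∨ (ψ ∨ φ))) = 4/5 → 0 = 1/5
¬ψ = ¬4/5 = 1/5
ψ ↔ ψ = 4/5 ↔ 4/5 = 1
¬(ψ ↔ ψ) = ¬1 = 0
¬¬(ψ ↔ ψ) = ¬0 = 1
¬ψ ∨ ¬¬(ψ ↔ ψ) = 1/5 ∨ 1 = 1
¬ψ = ¬4/5 = 1/5
¬¬ψ = ¬1/5 = 4/5
φ → φ = 2/5 → 2/5 = 1
ψ → ψ = 4/5 → 4/5 = 1
(φ → φ) ∨ (ψ → ψ) = 1 ∨ 1 = 1
¬¬ψ → ((φ → φ) ∨ (ψ → ψ)) = 4/5 → 1 = 1
¬ψ = ¬4/5 = 1/5
¬ψ ↔ ψ = 1/5 ↔ 4/5 = 2/5
(¬¬ψ → ((φ → φ) ∨ (ψ → ψ))) ↔ (¬ψ ↔ ψ) = 1 ↔ 2/5 = 2/5
(¬ψ ∨ ¬¬(ψ ↔ ψ)) ∨ ((¬¬ψ → ((φ → φ) ∨ (ψ → ψ))) ↔ (¬ψ ↔ ψ)) = 1 ∨ 2/5 = 1
((((φ ∨ φ) ∨ ψ) ∨ ¬(ψ ∨ ψ)) → ¬((¬ψ ↔ φ) ↔ (ψ ∨ (ψ ∨ φ)))) ∨ ((¬ψ ∨ ¬¬(ψ ↔ ψ)) ∨ ((¬¬ψ → ((φ → φ) ∨ (ψ → ψ))) ↔ (¬ψ ↔ ψ))) = 1/5 ∨ 1 = 1
¬φ = ¬2/5 = 3/5
¬φ ∨ ψ = 3/5 ∨ 4/5 = 4/5
¬ψ = ¬4/5 = 1/5
(¬φ ∨ ψ) ∨ ¬ψ = 4/5 ∨ 1/5 = 4/5
φ ↔ φ = 2/5 ↔ 2/5 = 1
φ ↔ ψ = 2/5 ↔ 4/5 = 3/5
(φ ↔ φ) → (φ ↔ ψ) = 1 → 3/5 = 3/5
ψ → φ = 4/5 → 2/5 = 3/5
φ ↔ (ψ → φ) = 2/5 ↔ 3/5 = 4/5
((φ ↔ φ) → (φ ↔ ψ)) ↔ (φ ↔ (ψ → φ)) = 3/5 ↔ 4/5 = 4/5
¬(((φ ↔ φ) → (φ ↔ ψ)) ↔ (φ ↔ (ψ → φ))) = ¬4/5 = 1/5
((¬φ ∨ ψ) ∨ ¬ψ) ∨ ¬(((φ ↔ φ) → (φ ↔ ψ)) ↔ (φ ↔ (ψ → φ))) = 4/5 ∨ 1/5 = 4/5
ψ → φ = 4/5 → 2/5 = 3/5
(ψ → φ) ↔ ψ = 3/5 ↔ 4/5 = 4/5
¬φ = ¬2/5 = 3/5
φ ∨ ¬φ = 2/5 ∨ 3/5 = 3/5
((ψ → φ) ↔ ψ) ↔ (φ ∨ ¬φ) = 4/5 ↔ 3/5 = 4/5
ψ ∨ ψ = 4/5 ∨ 4/5 = 4/5
¬ψ = ¬4/5 = 1/5
¬¬ψ = ¬1/5 = 4/5
(ψ ∨ ψ) ↔ ¬¬ψ = 4/5 ↔ 4/5 = 1
φ ∨ ψ = 2/5 ∨ 4/5 = 4/5
φ ↔ (φ ∨ ψ) = 2/5 ↔ 4/5 = 3/5
¬(φ ↔ (φ ∨ ψ)) = ¬3/5 = 2/5
((ψ ∨ ψ) ↔ ¬¬ψ) ↔ ¬(φ ↔ (φ ∨ ψ)) = 1 ↔ 2/5 = 2/5
(((ψ → φ) ↔ ψ) ↔ (φ ∨ ¬φ)) → (((ψ ∨ ψ) ↔ ¬¬ψ) ↔ ¬(φ ↔ (φ ∨ ψ))) = 4/5 → 2/5 = 3/5
(((¬φ ∨ ψ) ∨ ¬ψ) ∨ ¬(((φ ↔ φ) → (φ ↔ ψ)) ↔ (φ ↔ (ψ → φ)))) → ((((ψ → φ) ↔ ψ) ↔ (φ ∨ ¬φ)) → (((ψ ∨ ψ) ↔ ¬¬ψ) ↔ ¬(φ ↔ (φ ∨ ψ)))) = 4/5 → 3/5 = 4/5
(((((φ ∨ φ) ∨ ψ) ∨ ¬(ψ ∨ ψ)) → ¬((¬ψ ↔ φ) ↔ (ψ ∨ (ψ ∨ φ)))) ∨ ((¬ψ ∨ ¬¬(ψ ↔ ψ)) ∨ ((¬¬ψ → ((φ → φ) ∨ (ψ → ψ))) ↔ (¬ψ ↔ ψ)))) ∨ ((((¬φ ∨ ψ) ∨ ¬ψ) ∨ ¬(((φ ↔ φ) → (φ ↔ ψ)) ↔ (φ ↔ (ψ → φ)))) → ((((ψ → φ) ↔ ψ) ↔ (φ ∨ ¬φ)) → (((ψ ∨ ψ) ↔ ¬¬ψ) ↔ ¬(φ ↔ (φ ∨ ψ))))) = 1 ∨ 4/5 = 1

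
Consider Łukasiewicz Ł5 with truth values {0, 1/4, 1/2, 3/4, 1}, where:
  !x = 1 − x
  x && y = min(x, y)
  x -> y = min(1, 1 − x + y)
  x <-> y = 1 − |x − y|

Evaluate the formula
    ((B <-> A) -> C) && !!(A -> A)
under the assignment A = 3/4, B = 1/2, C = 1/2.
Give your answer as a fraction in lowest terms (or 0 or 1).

B <-> A = 1/2 <-> 3/4 = 3/4
(B <-> A) -> C = 3/4 -> 1/2 = 3/4
A -> A = 3/4 -> 3/4 = 1
!(A -> A) = !1 = 0
!!(A -> A) = !0 = 1
((B <-> A) -> C) && !!(A -> A) = 3/4 && 1 = 3/4

3/4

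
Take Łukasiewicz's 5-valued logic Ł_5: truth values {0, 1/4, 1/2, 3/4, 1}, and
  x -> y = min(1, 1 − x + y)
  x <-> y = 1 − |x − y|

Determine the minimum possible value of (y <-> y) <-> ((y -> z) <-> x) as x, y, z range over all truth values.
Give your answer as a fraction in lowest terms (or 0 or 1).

0

Take x = 0, y = 0, z = 0:
y <-> y = 0 <-> 0 = 1
y -> z = 0 -> 0 = 1
(y -> z) <-> x = 1 <-> 0 = 0
(y <-> y) <-> ((y -> z) <-> x) = 1 <-> 0 = 0
No assignment yields a value below 0, so this is the minimum.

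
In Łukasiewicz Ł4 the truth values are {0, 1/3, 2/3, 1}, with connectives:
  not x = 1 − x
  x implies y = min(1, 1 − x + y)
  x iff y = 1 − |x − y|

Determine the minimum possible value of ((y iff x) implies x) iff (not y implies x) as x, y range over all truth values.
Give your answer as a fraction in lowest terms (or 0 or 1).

2/3

Take x = 1/3, y = 0:
y iff x = 0 iff 1/3 = 2/3
(y iff x) implies x = 2/3 implies 1/3 = 2/3
not y = not 0 = 1
not y implies x = 1 implies 1/3 = 1/3
((y iff x) implies x) iff (not y implies x) = 2/3 iff 1/3 = 2/3
No assignment yields a value below 2/3, so this is the minimum.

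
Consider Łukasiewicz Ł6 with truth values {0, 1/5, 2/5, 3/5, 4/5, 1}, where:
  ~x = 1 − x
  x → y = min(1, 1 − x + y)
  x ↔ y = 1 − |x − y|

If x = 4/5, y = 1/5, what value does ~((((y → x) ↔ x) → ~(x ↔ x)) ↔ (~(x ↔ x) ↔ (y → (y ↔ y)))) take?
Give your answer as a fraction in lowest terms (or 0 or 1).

1/5

y → x = 1/5 → 4/5 = 1
(y → x) ↔ x = 1 ↔ 4/5 = 4/5
x ↔ x = 4/5 ↔ 4/5 = 1
~(x ↔ x) = ~1 = 0
((y → x) ↔ x) → ~(x ↔ x) = 4/5 → 0 = 1/5
x ↔ x = 4/5 ↔ 4/5 = 1
~(x ↔ x) = ~1 = 0
y ↔ y = 1/5 ↔ 1/5 = 1
y → (y ↔ y) = 1/5 → 1 = 1
~(x ↔ x) ↔ (y → (y ↔ y)) = 0 ↔ 1 = 0
(((y → x) ↔ x) → ~(x ↔ x)) ↔ (~(x ↔ x) ↔ (y → (y ↔ y))) = 1/5 ↔ 0 = 4/5
~((((y → x) ↔ x) → ~(x ↔ x)) ↔ (~(x ↔ x) ↔ (y → (y ↔ y)))) = ~4/5 = 1/5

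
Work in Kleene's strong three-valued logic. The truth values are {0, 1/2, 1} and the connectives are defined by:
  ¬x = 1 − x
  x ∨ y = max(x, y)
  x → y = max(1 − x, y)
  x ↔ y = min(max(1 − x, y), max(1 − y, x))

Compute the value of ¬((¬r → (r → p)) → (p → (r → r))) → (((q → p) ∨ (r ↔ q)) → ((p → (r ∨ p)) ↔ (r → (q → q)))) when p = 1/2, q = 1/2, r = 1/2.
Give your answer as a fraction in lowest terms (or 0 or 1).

¬r = ¬1/2 = 1/2
r → p = 1/2 → 1/2 = 1/2
¬r → (r → p) = 1/2 → 1/2 = 1/2
r → r = 1/2 → 1/2 = 1/2
p → (r → r) = 1/2 → 1/2 = 1/2
(¬r → (r → p)) → (p → (r → r)) = 1/2 → 1/2 = 1/2
¬((¬r → (r → p)) → (p → (r → r))) = ¬1/2 = 1/2
q → p = 1/2 → 1/2 = 1/2
r ↔ q = 1/2 ↔ 1/2 = 1/2
(q → p) ∨ (r ↔ q) = 1/2 ∨ 1/2 = 1/2
r ∨ p = 1/2 ∨ 1/2 = 1/2
p → (r ∨ p) = 1/2 → 1/2 = 1/2
q → q = 1/2 → 1/2 = 1/2
r → (q → q) = 1/2 → 1/2 = 1/2
(p → (r ∨ p)) ↔ (r → (q → q)) = 1/2 ↔ 1/2 = 1/2
((q → p) ∨ (r ↔ q)) → ((p → (r ∨ p)) ↔ (r → (q → q))) = 1/2 → 1/2 = 1/2
¬((¬r → (r → p)) → (p → (r → r))) → (((q → p) ∨ (r ↔ q)) → ((p → (r ∨ p)) ↔ (r → (q → q)))) = 1/2 → 1/2 = 1/2

1/2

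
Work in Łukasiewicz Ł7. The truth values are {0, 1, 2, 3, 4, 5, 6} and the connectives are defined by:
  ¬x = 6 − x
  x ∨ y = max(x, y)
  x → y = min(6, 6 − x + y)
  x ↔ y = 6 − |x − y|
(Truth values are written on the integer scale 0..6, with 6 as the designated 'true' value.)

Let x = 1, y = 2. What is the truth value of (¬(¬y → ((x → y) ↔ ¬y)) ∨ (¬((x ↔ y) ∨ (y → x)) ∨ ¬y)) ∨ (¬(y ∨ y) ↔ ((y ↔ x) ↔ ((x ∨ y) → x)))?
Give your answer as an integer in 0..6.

4

¬y = ¬2 = 4
x → y = 1 → 2 = 6
¬y = ¬2 = 4
(x → y) ↔ ¬y = 6 ↔ 4 = 4
¬y → ((x → y) ↔ ¬y) = 4 → 4 = 6
¬(¬y → ((x → y) ↔ ¬y)) = ¬6 = 0
x ↔ y = 1 ↔ 2 = 5
y → x = 2 → 1 = 5
(x ↔ y) ∨ (y → x) = 5 ∨ 5 = 5
¬((x ↔ y) ∨ (y → x)) = ¬5 = 1
¬y = ¬2 = 4
¬((x ↔ y) ∨ (y → x)) ∨ ¬y = 1 ∨ 4 = 4
¬(¬y → ((x → y) ↔ ¬y)) ∨ (¬((x ↔ y) ∨ (y → x)) ∨ ¬y) = 0 ∨ 4 = 4
y ∨ y = 2 ∨ 2 = 2
¬(y ∨ y) = ¬2 = 4
y ↔ x = 2 ↔ 1 = 5
x ∨ y = 1 ∨ 2 = 2
(x ∨ y) → x = 2 → 1 = 5
(y ↔ x) ↔ ((x ∨ y) → x) = 5 ↔ 5 = 6
¬(y ∨ y) ↔ ((y ↔ x) ↔ ((x ∨ y) → x)) = 4 ↔ 6 = 4
(¬(¬y → ((x → y) ↔ ¬y)) ∨ (¬((x ↔ y) ∨ (y → x)) ∨ ¬y)) ∨ (¬(y ∨ y) ↔ ((y ↔ x) ↔ ((x ∨ y) → x))) = 4 ∨ 4 = 4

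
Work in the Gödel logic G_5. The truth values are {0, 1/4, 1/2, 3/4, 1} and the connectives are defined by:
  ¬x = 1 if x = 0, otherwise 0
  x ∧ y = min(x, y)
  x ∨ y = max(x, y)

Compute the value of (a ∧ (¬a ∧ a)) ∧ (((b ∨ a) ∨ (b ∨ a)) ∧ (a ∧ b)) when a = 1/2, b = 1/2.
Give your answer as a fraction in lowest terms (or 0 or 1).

¬a = ¬1/2 = 0
¬a ∧ a = 0 ∧ 1/2 = 0
a ∧ (¬a ∧ a) = 1/2 ∧ 0 = 0
b ∨ a = 1/2 ∨ 1/2 = 1/2
b ∨ a = 1/2 ∨ 1/2 = 1/2
(b ∨ a) ∨ (b ∨ a) = 1/2 ∨ 1/2 = 1/2
a ∧ b = 1/2 ∧ 1/2 = 1/2
((b ∨ a) ∨ (b ∨ a)) ∧ (a ∧ b) = 1/2 ∧ 1/2 = 1/2
(a ∧ (¬a ∧ a)) ∧ (((b ∨ a) ∨ (b ∨ a)) ∧ (a ∧ b)) = 0 ∧ 1/2 = 0

0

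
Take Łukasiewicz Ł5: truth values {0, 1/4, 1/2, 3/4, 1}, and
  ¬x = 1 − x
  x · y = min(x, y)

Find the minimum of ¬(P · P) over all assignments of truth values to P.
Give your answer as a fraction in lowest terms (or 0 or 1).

0

Take P = 1:
P · P = 1 · 1 = 1
¬(P · P) = ¬1 = 0
No assignment yields a value below 0, so this is the minimum.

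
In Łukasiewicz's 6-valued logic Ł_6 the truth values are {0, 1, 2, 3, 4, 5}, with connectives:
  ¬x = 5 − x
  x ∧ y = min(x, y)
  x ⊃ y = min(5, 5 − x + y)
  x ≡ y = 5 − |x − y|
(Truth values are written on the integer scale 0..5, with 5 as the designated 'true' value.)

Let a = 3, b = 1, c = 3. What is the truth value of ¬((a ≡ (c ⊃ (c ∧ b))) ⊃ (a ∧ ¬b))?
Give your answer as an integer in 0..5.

c ∧ b = 3 ∧ 1 = 1
c ⊃ (c ∧ b) = 3 ⊃ 1 = 3
a ≡ (c ⊃ (c ∧ b)) = 3 ≡ 3 = 5
¬b = ¬1 = 4
a ∧ ¬b = 3 ∧ 4 = 3
(a ≡ (c ⊃ (c ∧ b))) ⊃ (a ∧ ¬b) = 5 ⊃ 3 = 3
¬((a ≡ (c ⊃ (c ∧ b))) ⊃ (a ∧ ¬b)) = ¬3 = 2

2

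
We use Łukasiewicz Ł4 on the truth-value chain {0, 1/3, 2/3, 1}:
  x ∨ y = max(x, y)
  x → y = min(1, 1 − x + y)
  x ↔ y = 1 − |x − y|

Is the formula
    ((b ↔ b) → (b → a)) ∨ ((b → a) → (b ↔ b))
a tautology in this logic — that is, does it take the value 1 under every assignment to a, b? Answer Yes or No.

a = 0, b = 0 ↦ 1
a = 0, b = 1/3 ↦ 1
a = 0, b = 2/3 ↦ 1
a = 0, b = 1 ↦ 1
a = 1/3, b = 0 ↦ 1
a = 1/3, b = 1/3 ↦ 1
a = 1/3, b = 2/3 ↦ 1
a = 1/3, b = 1 ↦ 1
a = 2/3, b = 0 ↦ 1
a = 2/3, b = 1/3 ↦ 1
a = 2/3, b = 2/3 ↦ 1
a = 2/3, b = 1 ↦ 1
a = 1, b = 0 ↦ 1
a = 1, b = 1/3 ↦ 1
a = 1, b = 2/3 ↦ 1
a = 1, b = 1 ↦ 1
Every assignment gives a value ≥ 1.

Yes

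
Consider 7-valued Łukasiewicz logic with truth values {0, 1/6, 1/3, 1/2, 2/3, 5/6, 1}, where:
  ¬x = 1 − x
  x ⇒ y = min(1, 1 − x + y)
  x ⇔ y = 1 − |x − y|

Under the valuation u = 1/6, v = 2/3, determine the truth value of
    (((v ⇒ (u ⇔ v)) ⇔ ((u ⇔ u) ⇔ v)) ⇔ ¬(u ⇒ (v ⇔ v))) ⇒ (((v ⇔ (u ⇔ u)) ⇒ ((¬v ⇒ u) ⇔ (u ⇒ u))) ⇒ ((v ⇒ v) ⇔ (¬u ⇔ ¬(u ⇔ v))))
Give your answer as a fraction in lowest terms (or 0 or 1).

u ⇔ v = 1/6 ⇔ 2/3 = 1/2
v ⇒ (u ⇔ v) = 2/3 ⇒ 1/2 = 5/6
u ⇔ u = 1/6 ⇔ 1/6 = 1
(u ⇔ u) ⇔ v = 1 ⇔ 2/3 = 2/3
(v ⇒ (u ⇔ v)) ⇔ ((u ⇔ u) ⇔ v) = 5/6 ⇔ 2/3 = 5/6
v ⇔ v = 2/3 ⇔ 2/3 = 1
u ⇒ (v ⇔ v) = 1/6 ⇒ 1 = 1
¬(u ⇒ (v ⇔ v)) = ¬1 = 0
((v ⇒ (u ⇔ v)) ⇔ ((u ⇔ u) ⇔ v)) ⇔ ¬(u ⇒ (v ⇔ v)) = 5/6 ⇔ 0 = 1/6
u ⇔ u = 1/6 ⇔ 1/6 = 1
v ⇔ (u ⇔ u) = 2/3 ⇔ 1 = 2/3
¬v = ¬2/3 = 1/3
¬v ⇒ u = 1/3 ⇒ 1/6 = 5/6
u ⇒ u = 1/6 ⇒ 1/6 = 1
(¬v ⇒ u) ⇔ (u ⇒ u) = 5/6 ⇔ 1 = 5/6
(v ⇔ (u ⇔ u)) ⇒ ((¬v ⇒ u) ⇔ (u ⇒ u)) = 2/3 ⇒ 5/6 = 1
v ⇒ v = 2/3 ⇒ 2/3 = 1
¬u = ¬1/6 = 5/6
u ⇔ v = 1/6 ⇔ 2/3 = 1/2
¬(u ⇔ v) = ¬1/2 = 1/2
¬u ⇔ ¬(u ⇔ v) = 5/6 ⇔ 1/2 = 2/3
(v ⇒ v) ⇔ (¬u ⇔ ¬(u ⇔ v)) = 1 ⇔ 2/3 = 2/3
((v ⇔ (u ⇔ u)) ⇒ ((¬v ⇒ u) ⇔ (u ⇒ u))) ⇒ ((v ⇒ v) ⇔ (¬u ⇔ ¬(u ⇔ v))) = 1 ⇒ 2/3 = 2/3
(((v ⇒ (u ⇔ v)) ⇔ ((u ⇔ u) ⇔ v)) ⇔ ¬(u ⇒ (v ⇔ v))) ⇒ (((v ⇔ (u ⇔ u)) ⇒ ((¬v ⇒ u) ⇔ (u ⇒ u))) ⇒ ((v ⇒ v) ⇔ (¬u ⇔ ¬(u ⇔ v)))) = 1/6 ⇒ 2/3 = 1

1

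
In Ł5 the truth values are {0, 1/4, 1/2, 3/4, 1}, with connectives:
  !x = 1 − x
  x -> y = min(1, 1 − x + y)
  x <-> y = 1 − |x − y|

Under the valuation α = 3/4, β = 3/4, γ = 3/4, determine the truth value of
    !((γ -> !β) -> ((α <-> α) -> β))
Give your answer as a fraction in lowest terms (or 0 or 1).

!β = !3/4 = 1/4
γ -> !β = 3/4 -> 1/4 = 1/2
α <-> α = 3/4 <-> 3/4 = 1
(α <-> α) -> β = 1 -> 3/4 = 3/4
(γ -> !β) -> ((α <-> α) -> β) = 1/2 -> 3/4 = 1
!((γ -> !β) -> ((α <-> α) -> β)) = !1 = 0

0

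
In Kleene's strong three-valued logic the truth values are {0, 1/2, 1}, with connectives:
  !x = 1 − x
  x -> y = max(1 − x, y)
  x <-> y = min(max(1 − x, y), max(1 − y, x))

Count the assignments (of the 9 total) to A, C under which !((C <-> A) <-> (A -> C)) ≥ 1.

A = 0, C = 0 ↦ 0  <
A = 0, C = 1/2 ↦ 1/2  <
A = 0, C = 1 ↦ 1  ≥
A = 1/2, C = 0 ↦ 1/2  <
A = 1/2, C = 1/2 ↦ 1/2  <
A = 1/2, C = 1 ↦ 1/2  <
A = 1, C = 0 ↦ 0  <
A = 1, C = 1/2 ↦ 1/2  <
A = 1, C = 1 ↦ 0  <
So 1 of the 9 assignments meets the threshold.

1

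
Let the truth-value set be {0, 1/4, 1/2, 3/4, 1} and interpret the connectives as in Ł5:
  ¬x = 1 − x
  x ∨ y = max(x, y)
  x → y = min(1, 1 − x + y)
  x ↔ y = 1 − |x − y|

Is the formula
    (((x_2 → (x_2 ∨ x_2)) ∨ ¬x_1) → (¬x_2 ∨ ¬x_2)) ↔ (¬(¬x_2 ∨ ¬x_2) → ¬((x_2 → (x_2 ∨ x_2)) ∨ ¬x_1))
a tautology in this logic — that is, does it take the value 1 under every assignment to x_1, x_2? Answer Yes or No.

At x_1 = 3/4, x_2 = 3/4, for instance:
x_2 ∨ x_2 = 3/4 ∨ 3/4 = 3/4
x_2 → (x_2 ∨ x_2) = 3/4 → 3/4 = 1
¬x_1 = ¬3/4 = 1/4
(x_2 → (x_2 ∨ x_2)) ∨ ¬x_1 = 1 ∨ 1/4 = 1
¬x_2 = ¬3/4 = 1/4
¬x_2 = ¬3/4 = 1/4
¬x_2 ∨ ¬x_2 = 1/4 ∨ 1/4 = 1/4
((x_2 → (x_2 ∨ x_2)) ∨ ¬x_1) → (¬x_2 ∨ ¬x_2) = 1 → 1/4 = 1/4
¬(¬x_2 ∨ ¬x_2) = ¬1/4 = 3/4
¬((x_2 → (x_2 ∨ x_2)) ∨ ¬x_1) = ¬1 = 0
¬(¬x_2 ∨ ¬x_2) → ¬((x_2 → (x_2 ∨ x_2)) ∨ ¬x_1) = 3/4 → 0 = 1/4
(((x_2 → (x_2 ∨ x_2)) ∨ ¬x_1) → (¬x_2 ∨ ¬x_2)) ↔ (¬(¬x_2 ∨ ¬x_2) → ¬((x_2 → (x_2 ∨ x_2)) ∨ ¬x_1)) = 1/4 ↔ 1/4 = 1
and checking the remaining 24 assignments likewise gives ≥ 1 in every case.

Yes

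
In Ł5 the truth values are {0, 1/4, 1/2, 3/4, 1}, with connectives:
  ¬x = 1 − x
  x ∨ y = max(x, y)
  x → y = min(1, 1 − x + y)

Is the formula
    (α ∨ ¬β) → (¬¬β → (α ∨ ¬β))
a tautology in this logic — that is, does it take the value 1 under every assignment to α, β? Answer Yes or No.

Yes

At α = 0, β = 1/4, for instance:
¬β = ¬1/4 = 3/4
α ∨ ¬β = 0 ∨ 3/4 = 3/4
¬β = ¬1/4 = 3/4
¬¬β = ¬3/4 = 1/4
¬¬β → (α ∨ ¬β) = 1/4 → 3/4 = 1
(α ∨ ¬β) → (¬¬β → (α ∨ ¬β)) = 3/4 → 1 = 1
and checking the remaining 24 assignments likewise gives ≥ 1 in every case.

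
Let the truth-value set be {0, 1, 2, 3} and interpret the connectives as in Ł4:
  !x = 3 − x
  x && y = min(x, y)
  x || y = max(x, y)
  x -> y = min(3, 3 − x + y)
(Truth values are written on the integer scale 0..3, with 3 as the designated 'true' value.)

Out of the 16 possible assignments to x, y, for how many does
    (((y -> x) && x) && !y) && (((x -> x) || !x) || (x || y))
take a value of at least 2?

4

x = 0, y = 0 ↦ 0  <
x = 0, y = 1 ↦ 0  <
x = 0, y = 2 ↦ 0  <
x = 0, y = 3 ↦ 0  <
x = 1, y = 0 ↦ 1  <
x = 1, y = 1 ↦ 1  <
x = 1, y = 2 ↦ 1  <
x = 1, y = 3 ↦ 0  <
x = 2, y = 0 ↦ 2  ≥
x = 2, y = 1 ↦ 2  ≥
x = 2, y = 2 ↦ 1  <
x = 2, y = 3 ↦ 0  <
x = 3, y = 0 ↦ 3  ≥
x = 3, y = 1 ↦ 2  ≥
x = 3, y = 2 ↦ 1  <
x = 3, y = 3 ↦ 0  <
So 4 of the 16 assignments meet the threshold.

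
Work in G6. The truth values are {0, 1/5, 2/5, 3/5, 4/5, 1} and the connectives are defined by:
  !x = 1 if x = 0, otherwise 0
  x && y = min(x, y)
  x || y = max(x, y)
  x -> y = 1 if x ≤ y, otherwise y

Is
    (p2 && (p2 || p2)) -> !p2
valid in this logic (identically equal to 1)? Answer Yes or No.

Counterexample: take p2 = 1/5.
p2 || p2 = 1/5 || 1/5 = 1/5
p2 && (p2 || p2) = 1/5 && 1/5 = 1/5
!p2 = !1/5 = 0
(p2 && (p2 || p2)) -> !p2 = 1/5 -> 0 = 0
This gives 0 ≠ 1.

No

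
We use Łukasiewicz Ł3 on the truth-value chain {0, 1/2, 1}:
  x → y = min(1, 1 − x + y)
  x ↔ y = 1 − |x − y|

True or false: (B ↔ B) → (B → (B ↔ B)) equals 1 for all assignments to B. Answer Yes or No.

Yes

B = 0 ↦ 1
B = 1/2 ↦ 1
B = 1 ↦ 1
Every assignment gives a value ≥ 1.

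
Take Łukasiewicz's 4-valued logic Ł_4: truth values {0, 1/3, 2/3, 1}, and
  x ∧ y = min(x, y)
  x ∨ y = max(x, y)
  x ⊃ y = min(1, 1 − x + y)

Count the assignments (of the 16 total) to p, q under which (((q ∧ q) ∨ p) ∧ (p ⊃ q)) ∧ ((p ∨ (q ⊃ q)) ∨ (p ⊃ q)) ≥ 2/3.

p = 0, q = 0 ↦ 0  <
p = 0, q = 1/3 ↦ 1/3  <
p = 0, q = 2/3 ↦ 2/3  ≥
p = 0, q = 1 ↦ 1  ≥
p = 1/3, q = 0 ↦ 1/3  <
p = 1/3, q = 1/3 ↦ 1/3  <
p = 1/3, q = 2/3 ↦ 2/3  ≥
p = 1/3, q = 1 ↦ 1  ≥
p = 2/3, q = 0 ↦ 1/3  <
p = 2/3, q = 1/3 ↦ 2/3  ≥
p = 2/3, q = 2/3 ↦ 2/3  ≥
p = 2/3, q = 1 ↦ 1  ≥
p = 1, q = 0 ↦ 0  <
p = 1, q = 1/3 ↦ 1/3  <
p = 1, q = 2/3 ↦ 2/3  ≥
p = 1, q = 1 ↦ 1  ≥
So 9 of the 16 assignments meet the threshold.

9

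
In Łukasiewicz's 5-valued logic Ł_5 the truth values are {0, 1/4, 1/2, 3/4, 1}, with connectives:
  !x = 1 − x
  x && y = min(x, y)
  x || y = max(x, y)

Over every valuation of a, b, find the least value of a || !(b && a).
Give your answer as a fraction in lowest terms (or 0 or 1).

Take a = 1/2, b = 1/2:
b && a = 1/2 && 1/2 = 1/2
!(b && a) = !1/2 = 1/2
a || !(b && a) = 1/2 || 1/2 = 1/2
No assignment yields a value below 1/2, so this is the minimum.

1/2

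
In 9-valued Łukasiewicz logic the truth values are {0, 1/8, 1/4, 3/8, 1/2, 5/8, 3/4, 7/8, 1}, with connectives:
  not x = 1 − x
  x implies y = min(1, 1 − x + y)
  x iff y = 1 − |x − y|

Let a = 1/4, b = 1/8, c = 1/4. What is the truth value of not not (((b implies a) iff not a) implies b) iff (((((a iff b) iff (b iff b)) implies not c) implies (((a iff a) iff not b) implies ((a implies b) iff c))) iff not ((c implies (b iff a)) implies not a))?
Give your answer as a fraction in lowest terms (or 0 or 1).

3/4

b implies a = 1/8 implies 1/4 = 1
not a = not 1/4 = 3/4
(b implies a) iff not a = 1 iff 3/4 = 3/4
((b implies a) iff not a) implies b = 3/4 implies 1/8 = 3/8
not (((b implies a) iff not a) implies b) = not 3/8 = 5/8
not not (((b implies a) iff not a) implies b) = not 5/8 = 3/8
a iff b = 1/4 iff 1/8 = 7/8
b iff b = 1/8 iff 1/8 = 1
(a iff b) iff (b iff b) = 7/8 iff 1 = 7/8
not c = not 1/4 = 3/4
((a iff b) iff (b iff b)) implies not c = 7/8 implies 3/4 = 7/8
a iff a = 1/4 iff 1/4 = 1
not b = not 1/8 = 7/8
(a iff a) iff not b = 1 iff 7/8 = 7/8
a implies b = 1/4 implies 1/8 = 7/8
(a implies b) iff c = 7/8 iff 1/4 = 3/8
((a iff a) iff not b) implies ((a implies b) iff c) = 7/8 implies 3/8 = 1/2
(((a iff b) iff (b iff b)) implies not c) implies (((a iff a) iff not b) implies ((a implies b) iff c)) = 7/8 implies 1/2 = 5/8
b iff a = 1/8 iff 1/4 = 7/8
c implies (b iff a) = 1/4 implies 7/8 = 1
not a = not 1/4 = 3/4
(c implies (b iff a)) implies not a = 1 implies 3/4 = 3/4
not ((c implies (b iff a)) implies not a) = not 3/4 = 1/4
((((a iff b) iff (b iff b)) implies not c) implies (((a iff a) iff not b) implies ((a implies b) iff c))) iff not ((c implies (b iff a)) implies not a) = 5/8 iff 1/4 = 5/8
not not (((b implies a) iff not a) implies b) iff (((((a iff b) iff (b iff b)) implies not c) implies (((a iff a) iff not b) implies ((a implies b) iff c))) iff not ((c implies (b iff a)) implies not a)) = 3/8 iff 5/8 = 3/4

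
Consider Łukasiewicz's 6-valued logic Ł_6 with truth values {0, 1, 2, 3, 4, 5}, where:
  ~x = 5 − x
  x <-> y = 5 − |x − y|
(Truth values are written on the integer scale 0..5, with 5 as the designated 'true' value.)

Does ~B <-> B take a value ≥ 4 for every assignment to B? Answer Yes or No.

Counterexample: take B = 0.
~B = ~0 = 5
~B <-> B = 5 <-> 0 = 0
This gives 0, which is below 4.

No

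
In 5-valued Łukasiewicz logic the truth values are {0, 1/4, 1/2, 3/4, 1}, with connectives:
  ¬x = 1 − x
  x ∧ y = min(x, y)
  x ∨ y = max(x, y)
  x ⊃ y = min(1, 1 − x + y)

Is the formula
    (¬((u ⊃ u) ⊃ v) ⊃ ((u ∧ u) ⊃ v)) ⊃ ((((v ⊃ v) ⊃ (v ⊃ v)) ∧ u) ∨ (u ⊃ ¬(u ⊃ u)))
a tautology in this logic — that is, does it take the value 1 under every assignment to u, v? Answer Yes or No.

No

Counterexample: take u = 1/4, v = 1/4.
u ⊃ u = 1/4 ⊃ 1/4 = 1
(u ⊃ u) ⊃ v = 1 ⊃ 1/4 = 1/4
¬((u ⊃ u) ⊃ v) = ¬1/4 = 3/4
u ∧ u = 1/4 ∧ 1/4 = 1/4
(u ∧ u) ⊃ v = 1/4 ⊃ 1/4 = 1
¬((u ⊃ u) ⊃ v) ⊃ ((u ∧ u) ⊃ v) = 3/4 ⊃ 1 = 1
v ⊃ v = 1/4 ⊃ 1/4 = 1
v ⊃ v = 1/4 ⊃ 1/4 = 1
(v ⊃ v) ⊃ (v ⊃ v) = 1 ⊃ 1 = 1
((v ⊃ v) ⊃ (v ⊃ v)) ∧ u = 1 ∧ 1/4 = 1/4
u ⊃ u = 1/4 ⊃ 1/4 = 1
¬(u ⊃ u) = ¬1 = 0
u ⊃ ¬(u ⊃ u) = 1/4 ⊃ 0 = 3/4
(((v ⊃ v) ⊃ (v ⊃ v)) ∧ u) ∨ (u ⊃ ¬(u ⊃ u)) = 1/4 ∨ 3/4 = 3/4
(¬((u ⊃ u) ⊃ v) ⊃ ((u ∧ u) ⊃ v)) ⊃ ((((v ⊃ v) ⊃ (v ⊃ v)) ∧ u) ∨ (u ⊃ ¬(u ⊃ u))) = 1 ⊃ 3/4 = 3/4
This gives 3/4 ≠ 1.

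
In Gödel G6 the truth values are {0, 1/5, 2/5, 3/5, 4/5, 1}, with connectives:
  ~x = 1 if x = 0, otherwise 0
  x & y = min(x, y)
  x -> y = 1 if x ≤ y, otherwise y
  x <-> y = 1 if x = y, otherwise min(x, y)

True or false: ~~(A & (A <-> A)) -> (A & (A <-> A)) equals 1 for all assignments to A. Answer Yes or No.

No

Counterexample: take A = 1/5.
A <-> A = 1/5 <-> 1/5 = 1
A & (A <-> A) = 1/5 & 1 = 1/5
~(A & (A <-> A)) = ~1/5 = 0
~~(A & (A <-> A)) = ~0 = 1
~~(A & (A <-> A)) -> (A & (A <-> A)) = 1 -> 1/5 = 1/5
This gives 1/5 ≠ 1.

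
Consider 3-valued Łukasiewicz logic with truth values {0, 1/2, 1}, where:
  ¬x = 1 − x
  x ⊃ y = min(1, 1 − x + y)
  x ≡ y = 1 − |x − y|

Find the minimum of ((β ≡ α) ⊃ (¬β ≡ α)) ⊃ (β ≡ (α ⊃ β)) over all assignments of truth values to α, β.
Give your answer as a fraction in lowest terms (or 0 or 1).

1/2

Take α = 0, β = 1/2:
β ≡ α = 1/2 ≡ 0 = 1/2
¬β = ¬1/2 = 1/2
¬β ≡ α = 1/2 ≡ 0 = 1/2
(β ≡ α) ⊃ (¬β ≡ α) = 1/2 ⊃ 1/2 = 1
α ⊃ β = 0 ⊃ 1/2 = 1
β ≡ (α ⊃ β) = 1/2 ≡ 1 = 1/2
((β ≡ α) ⊃ (¬β ≡ α)) ⊃ (β ≡ (α ⊃ β)) = 1 ⊃ 1/2 = 1/2
No assignment yields a value below 1/2, so this is the minimum.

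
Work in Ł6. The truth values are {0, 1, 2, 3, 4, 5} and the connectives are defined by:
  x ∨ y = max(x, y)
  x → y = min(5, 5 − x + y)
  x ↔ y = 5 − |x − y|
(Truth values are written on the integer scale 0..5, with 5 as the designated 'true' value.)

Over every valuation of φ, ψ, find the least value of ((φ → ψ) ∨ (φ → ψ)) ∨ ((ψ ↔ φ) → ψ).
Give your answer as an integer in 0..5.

3

Take φ = 2, ψ = 0:
φ → ψ = 2 → 0 = 3
φ → ψ = 2 → 0 = 3
(φ → ψ) ∨ (φ → ψ) = 3 ∨ 3 = 3
ψ ↔ φ = 0 ↔ 2 = 3
(ψ ↔ φ) → ψ = 3 → 0 = 2
((φ → ψ) ∨ (φ → ψ)) ∨ ((ψ ↔ φ) → ψ) = 3 ∨ 2 = 3
No assignment yields a value below 3, so this is the minimum.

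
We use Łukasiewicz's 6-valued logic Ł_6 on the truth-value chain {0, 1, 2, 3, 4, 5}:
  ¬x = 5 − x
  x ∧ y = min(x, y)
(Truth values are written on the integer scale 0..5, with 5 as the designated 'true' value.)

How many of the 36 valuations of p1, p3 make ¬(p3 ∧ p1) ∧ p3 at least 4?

value 5: 1 assignment (counts)
value 4: 3 assignments (counts)
value 3: 5 assignments
value 2: 11 assignments
value 1: 9 assignments
value 0: 7 assignments
So 4 of the 36 assignments meet the threshold.

4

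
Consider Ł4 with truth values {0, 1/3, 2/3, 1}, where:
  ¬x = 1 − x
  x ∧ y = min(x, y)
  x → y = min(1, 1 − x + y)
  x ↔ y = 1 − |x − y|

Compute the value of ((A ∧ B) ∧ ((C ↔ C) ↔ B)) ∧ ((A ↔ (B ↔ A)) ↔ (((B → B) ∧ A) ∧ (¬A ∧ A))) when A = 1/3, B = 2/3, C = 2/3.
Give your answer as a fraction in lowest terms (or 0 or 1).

A ∧ B = 1/3 ∧ 2/3 = 1/3
C ↔ C = 2/3 ↔ 2/3 = 1
(C ↔ C) ↔ B = 1 ↔ 2/3 = 2/3
(A ∧ B) ∧ ((C ↔ C) ↔ B) = 1/3 ∧ 2/3 = 1/3
B ↔ A = 2/3 ↔ 1/3 = 2/3
A ↔ (B ↔ A) = 1/3 ↔ 2/3 = 2/3
B → B = 2/3 → 2/3 = 1
(B → B) ∧ A = 1 ∧ 1/3 = 1/3
¬A = ¬1/3 = 2/3
¬A ∧ A = 2/3 ∧ 1/3 = 1/3
((B → B) ∧ A) ∧ (¬A ∧ A) = 1/3 ∧ 1/3 = 1/3
(A ↔ (B ↔ A)) ↔ (((B → B) ∧ A) ∧ (¬A ∧ A)) = 2/3 ↔ 1/3 = 2/3
((A ∧ B) ∧ ((C ↔ C) ↔ B)) ∧ ((A ↔ (B ↔ A)) ↔ (((B → B) ∧ A) ∧ (¬A ∧ A))) = 1/3 ∧ 2/3 = 1/3

1/3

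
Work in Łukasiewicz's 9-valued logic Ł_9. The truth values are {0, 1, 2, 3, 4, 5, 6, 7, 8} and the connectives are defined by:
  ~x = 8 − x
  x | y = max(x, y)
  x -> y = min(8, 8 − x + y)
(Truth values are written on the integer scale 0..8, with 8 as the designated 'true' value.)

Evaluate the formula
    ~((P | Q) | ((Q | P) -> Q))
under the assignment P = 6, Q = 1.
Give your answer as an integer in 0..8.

2

P | Q = 6 | 1 = 6
Q | P = 1 | 6 = 6
(Q | P) -> Q = 6 -> 1 = 3
(P | Q) | ((Q | P) -> Q) = 6 | 3 = 6
~((P | Q) | ((Q | P) -> Q)) = ~6 = 2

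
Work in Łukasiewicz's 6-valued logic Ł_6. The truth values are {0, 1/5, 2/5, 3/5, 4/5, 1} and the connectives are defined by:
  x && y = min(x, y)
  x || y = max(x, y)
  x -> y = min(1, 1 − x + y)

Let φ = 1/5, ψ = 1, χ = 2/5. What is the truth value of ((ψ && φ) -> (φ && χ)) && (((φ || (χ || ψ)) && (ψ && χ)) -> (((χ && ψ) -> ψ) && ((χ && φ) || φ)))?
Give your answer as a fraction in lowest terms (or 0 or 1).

ψ && φ = 1 && 1/5 = 1/5
φ && χ = 1/5 && 2/5 = 1/5
(ψ && φ) -> (φ && χ) = 1/5 -> 1/5 = 1
χ || ψ = 2/5 || 1 = 1
φ || (χ || ψ) = 1/5 || 1 = 1
ψ && χ = 1 && 2/5 = 2/5
(φ || (χ || ψ)) && (ψ && χ) = 1 && 2/5 = 2/5
χ && ψ = 2/5 && 1 = 2/5
(χ && ψ) -> ψ = 2/5 -> 1 = 1
χ && φ = 2/5 && 1/5 = 1/5
(χ && φ) || φ = 1/5 || 1/5 = 1/5
((χ && ψ) -> ψ) && ((χ && φ) || φ) = 1 && 1/5 = 1/5
((φ || (χ || ψ)) && (ψ && χ)) -> (((χ && ψ) -> ψ) && ((χ && φ) || φ)) = 2/5 -> 1/5 = 4/5
((ψ && φ) -> (φ && χ)) && (((φ || (χ || ψ)) && (ψ && χ)) -> (((χ && ψ) -> ψ) && ((χ && φ) || φ))) = 1 && 4/5 = 4/5

4/5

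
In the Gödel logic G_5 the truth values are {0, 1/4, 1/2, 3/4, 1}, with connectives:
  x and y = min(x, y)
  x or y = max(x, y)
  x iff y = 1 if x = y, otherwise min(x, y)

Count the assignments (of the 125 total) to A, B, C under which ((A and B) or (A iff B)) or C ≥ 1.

45

value 1: 45 assignments (counts)
value 3/4: 26 assignments
value 1/2: 26 assignments
value 1/4: 20 assignments
value 0: 8 assignments
So 45 of the 125 assignments meet the threshold.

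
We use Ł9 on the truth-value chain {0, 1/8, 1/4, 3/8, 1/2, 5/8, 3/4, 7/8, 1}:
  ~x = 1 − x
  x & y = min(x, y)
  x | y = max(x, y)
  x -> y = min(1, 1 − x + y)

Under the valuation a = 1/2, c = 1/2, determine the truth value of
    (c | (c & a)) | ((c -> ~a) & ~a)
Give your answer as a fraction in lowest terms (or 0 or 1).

1/2

c & a = 1/2 & 1/2 = 1/2
c | (c & a) = 1/2 | 1/2 = 1/2
~a = ~1/2 = 1/2
c -> ~a = 1/2 -> 1/2 = 1
~a = ~1/2 = 1/2
(c -> ~a) & ~a = 1 & 1/2 = 1/2
(c | (c & a)) | ((c -> ~a) & ~a) = 1/2 | 1/2 = 1/2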